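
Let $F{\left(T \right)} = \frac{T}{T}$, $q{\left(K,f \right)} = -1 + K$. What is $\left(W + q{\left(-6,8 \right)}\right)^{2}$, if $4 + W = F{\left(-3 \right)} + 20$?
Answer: $100$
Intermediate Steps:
$F{\left(T \right)} = 1$
$W = 17$ ($W = -4 + \left(1 + 20\right) = -4 + 21 = 17$)
$\left(W + q{\left(-6,8 \right)}\right)^{2} = \left(17 - 7\right)^{2} = 10^{2} = 100$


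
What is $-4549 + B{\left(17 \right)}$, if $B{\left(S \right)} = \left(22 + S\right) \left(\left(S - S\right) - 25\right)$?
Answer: $-5524$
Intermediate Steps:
$B{\left(S \right)} = -550 - 25 S$ ($B{\left(S \right)} = \left(22 + S\right) \left(0 - 25\right) = \left(22 + S\right) \left(-25\right) = -550 - 25 S$)
$-4549 + B{\left(17 \right)} = -4549 - 975 = -5524$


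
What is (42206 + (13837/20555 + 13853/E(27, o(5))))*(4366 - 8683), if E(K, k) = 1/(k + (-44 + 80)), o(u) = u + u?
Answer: -60291158354469/20555 ≈ -2.9332e+9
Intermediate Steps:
o(u) = 2*u
E(K, k) = 1/(36 + k) (E(K, k) = 1/(k + 36) = 1/(36 + k))
(42206 + (13837/20555 + 13853/E(27, o(5))))*(4366 - 8683) = (42206 + (13837/20555 + 13853/(1/(36 + 2*5))))*(4366 - 8683) = (42206 + (13837*(1/20555) + 13853/(1/(36 + 10))))*(-4317) = (42206 + (13837/20555 + 13853/(1/46)))*(-4317) = (42206 + (13837/20555 + 13853*46))*(-4317) = (42206 + (13837/20555 + 637238))*(-4317) = (42206 + 13098440927/20555)*(-4317) = (13965985257/20555)*(-4317) = -60291158354469/20555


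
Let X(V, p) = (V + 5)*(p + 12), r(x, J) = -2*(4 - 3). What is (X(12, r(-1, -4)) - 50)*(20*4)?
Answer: 9600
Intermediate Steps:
r(x, J) = -2 (r(x, J) = -2*1 = -2)
X(V, p) = (5 + V)*(12 + p)
(X(12, r(-1, -4)) - 50)*(20*4) = ((60 + 5*(-2) + 12*12 + 12*(-2)) - 50)*(20*4) = ((60 - 10 + 144 - 24) - 50)*80 = (170 - 50)*80 = 120*80 = 9600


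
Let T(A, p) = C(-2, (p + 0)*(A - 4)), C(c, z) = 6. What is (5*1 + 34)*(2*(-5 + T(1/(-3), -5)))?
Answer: 78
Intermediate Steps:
T(A, p) = 6
(5*1 + 34)*(2*(-5 + T(1/(-3), -5))) = (5*1 + 34)*(2*(-5 + 6)) = (5 + 34)*(2*1) = 39*2 = 78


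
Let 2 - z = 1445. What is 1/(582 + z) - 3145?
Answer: -2707846/861 ≈ -3145.0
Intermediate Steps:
z = -1443 (z = 2 - 1*1445 = 2 - 1445 = -1443)
1/(582 + z) - 3145 = 1/(582 - 1443) - 3145 = 1/(-861) - 3145 = -1/861 - 3145 = -2707846/861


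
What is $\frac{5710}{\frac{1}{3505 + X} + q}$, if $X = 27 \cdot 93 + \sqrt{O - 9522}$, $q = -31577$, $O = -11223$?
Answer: $\frac{5710 \left(- 3 \sqrt{2305} + 6016 i\right)}{- 189967231 i + 94731 \sqrt{2305}} \approx -0.18083 + 2.1828 \cdot 10^{-11} i$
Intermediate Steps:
$X = 2511 + 3 i \sqrt{2305}$ ($X = 27 \cdot 93 + \sqrt{-11223 - 9522} = 2511 + \sqrt{-20745} = 2511 + 3 i \sqrt{2305} \approx 2511.0 + 144.03 i$)
$\frac{5710}{\frac{1}{3505 + X} + q} = \frac{5710}{\frac{1}{3505 + \left(2511 + 3 i \sqrt{2305}\right)} - 31577} = \frac{5710}{\frac{1}{6016 + 3 i \sqrt{2305}} - 31577} = \frac{5710}{-31577 + \frac{1}{6016 + 3 i \sqrt{2305}}}$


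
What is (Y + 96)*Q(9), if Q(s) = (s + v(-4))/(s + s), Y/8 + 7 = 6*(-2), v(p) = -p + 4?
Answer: -476/9 ≈ -52.889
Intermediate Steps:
v(p) = 4 - p
Y = -152 (Y = -56 + 8*(6*(-2)) = -56 + 8*(-12) = -56 - 96 = -152)
Q(s) = (8 + s)/(2*s) (Q(s) = (s + (4 - 1*(-4)))/(s + s) = (s + (4 + 4))/((2*s)) = (s + 8)*(1/(2*s)) = (8 + s)*(1/(2*s)) = (8 + s)/(2*s))
(Y + 96)*Q(9) = (-152 + 96)*((½)*(8 + 9)/9) = -28*17/9 = -56*17/18 = -476/9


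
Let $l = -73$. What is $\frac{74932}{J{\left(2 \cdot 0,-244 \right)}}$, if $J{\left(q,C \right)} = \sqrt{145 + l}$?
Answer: $\frac{18733 \sqrt{2}}{3} \approx 8830.8$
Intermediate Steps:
$J{\left(q,C \right)} = 6 \sqrt{2}$ ($J{\left(q,C \right)} = \sqrt{145 - 73} = \sqrt{72} = 6 \sqrt{2}$)
$\frac{74932}{J{\left(2 \cdot 0,-244 \right)}} = \frac{74932}{6 \sqrt{2}} = 74932 \frac{\sqrt{2}}{12} = \frac{18733 \sqrt{2}}{3}$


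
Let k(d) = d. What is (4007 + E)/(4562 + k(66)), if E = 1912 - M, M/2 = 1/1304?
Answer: 3859187/3017456 ≈ 1.2790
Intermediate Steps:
M = 1/652 (M = 2/1304 = 2*(1/1304) = 1/652 ≈ 0.0015337)
E = 1246623/652 (E = 1912 - 1*1/652 = 1912 - 1/652 = 1246623/652 ≈ 1912.0)
(4007 + E)/(4562 + k(66)) = (4007 + 1246623/652)/(4562 + 66) = (3859187/652)/4628 = (3859187/652)*(1/4628) = 3859187/3017456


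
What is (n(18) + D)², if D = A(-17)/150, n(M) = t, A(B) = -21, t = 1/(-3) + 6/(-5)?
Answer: 63001/22500 ≈ 2.8000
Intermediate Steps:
t = -23/15 (t = 1*(-⅓) + 6*(-⅕) = -⅓ - 6/5 = -23/15 ≈ -1.5333)
n(M) = -23/15
D = -7/50 (D = -21/150 = -21*1/150 = -7/50 ≈ -0.14000)
(n(18) + D)² = (-23/15 - 7/50)² = (-251/150)² = 63001/22500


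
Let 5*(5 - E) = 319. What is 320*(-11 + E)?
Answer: -22336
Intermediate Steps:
E = -294/5 (E = 5 - ⅕*319 = 5 - 319/5 = -294/5 ≈ -58.800)
320*(-11 + E) = 320*(-11 - 294/5) = 320*(-349/5) = -22336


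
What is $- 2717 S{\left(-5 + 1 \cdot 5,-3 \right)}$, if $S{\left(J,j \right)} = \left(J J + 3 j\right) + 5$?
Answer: $10868$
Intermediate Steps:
$S{\left(J,j \right)} = 5 + J^{2} + 3 j$ ($S{\left(J,j \right)} = \left(J^{2} + 3 j\right) + 5 = 5 + J^{2} + 3 j$)
$- 2717 S{\left(-5 + 1 \cdot 5,-3 \right)} = - 2717 \left(5 + \left(-5 + 1 \cdot 5\right)^{2} + 3 \left(-3\right)\right) = - 2717 \left(5 + \left(-5 + 5\right)^{2} - 9\right) = - 2717 \left(5 + 0^{2} - 9\right) = - 2717 \left(5 + 0 - 9\right) = \left(-2717\right) \left(-4\right) = 10868$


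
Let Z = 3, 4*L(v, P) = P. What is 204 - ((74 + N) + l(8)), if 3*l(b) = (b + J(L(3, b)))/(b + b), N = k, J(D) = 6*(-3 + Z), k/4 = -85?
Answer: 2819/6 ≈ 469.83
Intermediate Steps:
k = -340 (k = 4*(-85) = -340)
L(v, P) = P/4
J(D) = 0 (J(D) = 6*(-3 + 3) = 6*0 = 0)
N = -340
l(b) = 1/6 (l(b) = ((b + 0)/(b + b))/3 = (b/((2*b)))/3 = (b*(1/(2*b)))/3 = (1/3)*(1/2) = 1/6)
204 - ((74 + N) + l(8)) = 204 - ((74 - 340) + 1/6) = 204 - (-266 + 1/6) = 204 - 1*(-1595/6) = 204 + 1595/6 = 2819/6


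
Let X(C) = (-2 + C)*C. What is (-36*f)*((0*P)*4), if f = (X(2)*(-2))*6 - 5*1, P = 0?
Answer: 0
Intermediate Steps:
X(C) = C*(-2 + C)
f = -5 (f = ((2*(-2 + 2))*(-2))*6 - 5*1 = ((2*0)*(-2))*6 - 5 = (0*(-2))*6 - 5 = 0*6 - 5 = 0 - 5 = -5)
(-36*f)*((0*P)*4) = (-36*(-5))*((0*0)*4) = 180*(0*4) = 180*0 = 0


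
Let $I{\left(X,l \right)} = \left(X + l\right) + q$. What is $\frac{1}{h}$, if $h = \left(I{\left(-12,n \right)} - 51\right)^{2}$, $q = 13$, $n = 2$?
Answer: $\frac{1}{2304} \approx 0.00043403$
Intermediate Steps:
$I{\left(X,l \right)} = 13 + X + l$ ($I{\left(X,l \right)} = \left(X + l\right) + 13 = 13 + X + l$)
$h = 2304$ ($h = \left(\left(13 - 12 + 2\right) - 51\right)^{2} = \left(3 - 51\right)^{2} = \left(-48\right)^{2} = 2304$)
$\frac{1}{h} = \frac{1}{2304}$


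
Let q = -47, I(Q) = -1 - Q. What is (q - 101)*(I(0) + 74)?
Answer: -10804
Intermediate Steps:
(q - 101)*(I(0) + 74) = (-47 - 101)*((-1 - 1*0) + 74) = -148*((-1 + 0) + 74) = -148*(-1 + 74) = -148*73 = -10804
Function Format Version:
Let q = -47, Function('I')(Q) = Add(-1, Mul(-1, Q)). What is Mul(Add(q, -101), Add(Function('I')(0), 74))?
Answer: -10804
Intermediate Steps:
Mul(Add(q, -101), Add(Function('I')(0), 74)) = Mul(Add(-47, -101), Add(Add(-1, Mul(-1, 0)), 74)) = Mul(-148, Add(Add(-1, 0), 74)) = Mul(-148, Add(-1, 74)) = Mul(-148, 73) = -10804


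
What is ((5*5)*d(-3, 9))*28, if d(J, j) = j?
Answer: 6300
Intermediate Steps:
((5*5)*d(-3, 9))*28 = ((5*5)*9)*28 = (25*9)*28 = 225*28 = 6300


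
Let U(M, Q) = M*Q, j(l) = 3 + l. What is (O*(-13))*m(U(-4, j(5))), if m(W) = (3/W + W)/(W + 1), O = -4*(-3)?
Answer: -40053/248 ≈ -161.50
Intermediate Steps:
O = 12
m(W) = (W + 3/W)/(1 + W)
(O*(-13))*m(U(-4, j(5))) = (12*(-13))*((3 + (-4*(3 + 5))**2)/(((-4*(3 + 5)))*(1 - 4*(3 + 5)))) = -156*(3 + (-4*8)**2)/(((-4*8))*(1 - 4*8)) = -156*(3 + (-32)**2)/((-32)*(1 - 32)) = -(-39)*(3 + 1024)/(8*(-31)) = -(-39)*(-1)*1027/(8*31) = -156*1027/992 = -40053/248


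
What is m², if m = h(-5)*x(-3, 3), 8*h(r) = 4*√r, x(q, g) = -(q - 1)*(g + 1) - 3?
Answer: -845/4 ≈ -211.25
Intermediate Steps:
x(q, g) = -3 - (1 + g)*(-1 + q) (x(q, g) = -(-1 + q)*(1 + g) - 3 = -(1 + g)*(-1 + q) - 3 = -3 - (1 + g)*(-1 + q))
h(r) = √r/2 (h(r) = (4*√r)/8 = √r/2)
m = 13*I*√5/2 (m = (√(-5)/2)*(-2 + 3 - 1*(-3) - 1*3*(-3)) = ((I*√5)/2)*(-2 + 3 + 3 + 9) = (I*√5/2)*13 = 13*I*√5/2 ≈ 14.534*I)
m² = (13*I*√5/2)² = -845/4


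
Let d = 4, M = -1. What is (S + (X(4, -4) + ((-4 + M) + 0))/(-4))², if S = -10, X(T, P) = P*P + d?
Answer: 3025/16 ≈ 189.06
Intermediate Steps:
X(T, P) = 4 + P² (X(T, P) = P*P + 4 = P² + 4 = 4 + P²)
(S + (X(4, -4) + ((-4 + M) + 0))/(-4))² = (-10 + ((4 + (-4)²) + ((-4 - 1) + 0))/(-4))² = (-10 + ((4 + 16) + (-5 + 0))*(-¼))² = (-10 + (20 - 5)*(-¼))² = (-10 + 15*(-¼))² = (-10 - 15/4)² = (-55/4)² = 3025/16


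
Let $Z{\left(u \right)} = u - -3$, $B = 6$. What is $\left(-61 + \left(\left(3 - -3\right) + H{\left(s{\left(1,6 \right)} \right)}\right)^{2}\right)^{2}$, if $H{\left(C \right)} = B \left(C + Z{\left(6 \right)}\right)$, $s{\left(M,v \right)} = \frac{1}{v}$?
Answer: $13395600$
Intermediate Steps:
$Z{\left(u \right)} = 3 + u$ ($Z{\left(u \right)} = u + 3 = 3 + u$)
$H{\left(C \right)} = 54 + 6 C$ ($H{\left(C \right)} = 6 \left(C + \left(3 + 6\right)\right) = 6 \left(C + 9\right) = 6 \left(9 + C\right) = 54 + 6 C$)
$\left(-61 + \left(\left(3 - -3\right) + H{\left(s{\left(1,6 \right)} \right)}\right)^{2}\right)^{2} = \left(-61 + \left(\left(3 - -3\right) + \left(54 + \frac{6}{6}\right)\right)^{2}\right)^{2} = \left(-61 + \left(\left(3 + 3\right) + \left(54 + 6 \cdot \frac{1}{6}\right)\right)^{2}\right)^{2} = \left(-61 + \left(6 + \left(54 + 1\right)\right)^{2}\right)^{2} = \left(-61 + \left(6 + 55\right)^{2}\right)^{2} = \left(-61 + 61^{2}\right)^{2} = \left(-61 + 3721\right)^{2} = 3660^{2} = 13395600$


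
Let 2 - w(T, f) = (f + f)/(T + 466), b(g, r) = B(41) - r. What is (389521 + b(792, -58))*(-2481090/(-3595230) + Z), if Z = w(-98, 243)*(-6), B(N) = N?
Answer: -158099745265/119841 ≈ -1.3192e+6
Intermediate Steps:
b(g, r) = 41 - r
w(T, f) = 2 - 2*f/(466 + T) (w(T, f) = 2 - (f + f)/(T + 466) = 2 - 2*f/(466 + T))
Z = -375/92 (Z = (2*(466 - 98 - 1*243)/(466 - 98))*(-6) = (2*(466 - 98 - 243)/368)*(-6) = (2*(1/368)*125)*(-6) = (125/184)*(-6) = -375/92 ≈ -4.0761)
(389521 + b(792, -58))*(-2481090/(-3595230) + Z) = (389521 + (41 - 1*(-58)))*(-2481090/(-3595230) - 375/92) = (389521 + (41 + 58))*(-2481090*(-1/3595230) - 375/92) = (389521 + 99)*(82703/119841 - 375/92) = 389620*(-37331699/11025372) = -158099745265/119841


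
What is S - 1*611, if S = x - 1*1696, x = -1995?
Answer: -4302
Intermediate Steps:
S = -3691 (S = -1995 - 1*1696 = -1995 - 1696 = -3691)
S - 1*611 = -3691 - 1*611 = -3691 - 611 = -4302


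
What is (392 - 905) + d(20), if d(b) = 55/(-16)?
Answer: -8263/16 ≈ -516.44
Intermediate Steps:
d(b) = -55/16 (d(b) = 55*(-1/16) = -55/16)
(392 - 905) + d(20) = (392 - 905) - 55/16 = -513 - 55/16 = -8263/16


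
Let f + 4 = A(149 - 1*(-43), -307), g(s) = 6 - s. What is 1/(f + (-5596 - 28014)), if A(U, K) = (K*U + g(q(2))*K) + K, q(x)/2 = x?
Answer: -1/93479 ≈ -1.0698e-5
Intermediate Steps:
q(x) = 2*x
A(U, K) = 3*K + K*U (A(U, K) = (K*U + (6 - 2*2)*K) + K = (K*U + (6 - 1*4)*K) + K = (K*U + (6 - 4)*K) + K = (K*U + 2*K) + K = (2*K + K*U) + K = 3*K + K*U)
f = -59869 (f = -4 - 307*(3 + (149 - 1*(-43))) = -4 - 307*(3 + (149 + 43)) = -4 - 307*(3 + 192) = -4 - 307*195 = -4 - 59865 = -59869)
1/(f + (-5596 - 28014)) = 1/(-59869 + (-5596 - 28014)) = 1/(-59869 - 33610) = 1/(-93479) = -1/93479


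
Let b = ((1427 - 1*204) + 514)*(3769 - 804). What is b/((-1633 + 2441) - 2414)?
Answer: -5150205/1606 ≈ -3206.9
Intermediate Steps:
b = 5150205 (b = ((1427 - 204) + 514)*2965 = (1223 + 514)*2965 = 1737*2965 = 5150205)
b/((-1633 + 2441) - 2414) = 5150205/((-1633 + 2441) - 2414) = 5150205/(808 - 2414) = 5150205/(-1606) = 5150205*(-1/1606) = -5150205/1606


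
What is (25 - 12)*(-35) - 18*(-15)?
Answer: -185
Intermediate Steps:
(25 - 12)*(-35) - 18*(-15) = 13*(-35) + 270 = -455 + 270 = -185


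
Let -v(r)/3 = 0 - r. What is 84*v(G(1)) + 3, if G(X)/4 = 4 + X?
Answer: 5043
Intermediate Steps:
G(X) = 16 + 4*X (G(X) = 4*(4 + X) = 16 + 4*X)
v(r) = 3*r (v(r) = -3*(0 - r) = -(-3)*r = 3*r)
84*v(G(1)) + 3 = 84*(3*(16 + 4*1)) + 3 = 84*(3*(16 + 4)) + 3 = 84*(3*20) + 3 = 84*60 + 3 = 5040 + 3 = 5043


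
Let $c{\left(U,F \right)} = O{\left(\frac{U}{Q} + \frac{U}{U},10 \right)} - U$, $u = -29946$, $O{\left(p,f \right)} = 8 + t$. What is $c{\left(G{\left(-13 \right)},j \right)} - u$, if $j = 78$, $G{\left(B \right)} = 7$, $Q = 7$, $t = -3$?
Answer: $29944$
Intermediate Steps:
$O{\left(p,f \right)} = 5$ ($O{\left(p,f \right)} = 8 - 3 = 5$)
$c{\left(U,F \right)} = 5 - U$
$c{\left(G{\left(-13 \right)},j \right)} - u = \left(5 - 7\right) - -29946 = \left(5 - 7\right) + 29946 = -2 + 29946 = 29944$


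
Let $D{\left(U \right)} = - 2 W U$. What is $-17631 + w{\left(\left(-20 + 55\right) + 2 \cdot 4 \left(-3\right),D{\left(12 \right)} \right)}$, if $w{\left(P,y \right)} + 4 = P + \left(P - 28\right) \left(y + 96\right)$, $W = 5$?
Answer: $-17216$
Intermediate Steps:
$D{\left(U \right)} = - 10 U$ ($D{\left(U \right)} = \left(-2\right) 5 U = - 10 U$)
$w{\left(P,y \right)} = -4 + P + \left(-28 + P\right) \left(96 + y\right)$ ($w{\left(P,y \right)} = -4 + \left(P + \left(P - 28\right) \left(y + 96\right)\right) = -4 + \left(P + \left(-28 + P\right) \left(96 + y\right)\right) = -4 + P + \left(-28 + P\right) \left(96 + y\right)$)
$-17631 + w{\left(\left(-20 + 55\right) + 2 \cdot 4 \left(-3\right),D{\left(12 \right)} \right)} = -17631 - \left(2692 - 97 \left(\left(-20 + 55\right) + 2 \cdot 4 \left(-3\right)\right) - \left(\left(-20 + 55\right) + 2 \cdot 4 \left(-3\right)\right) \left(\left(-10\right) 12\right) + 28 \left(-10\right) 12\right) = -17631 + \left(-2692 - -3360 + 97 \left(35 + 8 \left(-3\right)\right) + \left(35 + 8 \left(-3\right)\right) \left(-120\right)\right) = -17631 + \left(-2692 + 3360 + 97 \left(35 - 24\right) + \left(35 - 24\right) \left(-120\right)\right) = -17631 + \left(-2692 + 3360 + 97 \cdot 11 + 11 \left(-120\right)\right) = -17631 + \left(-2692 + 3360 + 1067 - 1320\right) = -17631 + 415 = -17216$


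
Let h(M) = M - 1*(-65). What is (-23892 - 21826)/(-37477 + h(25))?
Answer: 45718/37387 ≈ 1.2228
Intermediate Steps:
h(M) = 65 + M (h(M) = M + 65 = 65 + M)
(-23892 - 21826)/(-37477 + h(25)) = (-23892 - 21826)/(-37477 + (65 + 25)) = -45718/(-37477 + 90) = -45718/(-37387) = -45718*(-1/37387) = 45718/37387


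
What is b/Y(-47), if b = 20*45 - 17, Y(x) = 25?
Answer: 883/25 ≈ 35.320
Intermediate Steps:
b = 883 (b = 900 - 17 = 883)
b/Y(-47) = 883/25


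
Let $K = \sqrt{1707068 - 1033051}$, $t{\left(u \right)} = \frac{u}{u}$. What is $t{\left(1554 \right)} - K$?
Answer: $1 - \sqrt{674017} \approx -819.99$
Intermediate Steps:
$t{\left(u \right)} = 1$
$K = \sqrt{674017} \approx 820.99$
$t{\left(1554 \right)} - K = 1 - \sqrt{674017}$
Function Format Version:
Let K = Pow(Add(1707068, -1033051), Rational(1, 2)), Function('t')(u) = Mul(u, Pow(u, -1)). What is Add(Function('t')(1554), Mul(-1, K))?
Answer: Add(1, Mul(-1, Pow(674017, Rational(1, 2)))) ≈ -819.99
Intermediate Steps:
Function('t')(u) = 1
K = Pow(674017, Rational(1, 2)) ≈ 820.99
Add(Function('t')(1554), Mul(-1, K)) = Add(1, Mul(-1, Pow(674017, Rational(1, 2))))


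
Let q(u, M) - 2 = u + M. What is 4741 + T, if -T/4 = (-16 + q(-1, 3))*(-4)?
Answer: 4549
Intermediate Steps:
q(u, M) = 2 + M + u (q(u, M) = 2 + (u + M) = 2 + (M + u) = 2 + M + u)
T = -192 (T = -4*(-16 + (2 + 3 - 1))*(-4) = -4*(-16 + 4)*(-4) = -(-48)*(-4) = -4*48 = -192)
4741 + T = 4741 - 192 = 4549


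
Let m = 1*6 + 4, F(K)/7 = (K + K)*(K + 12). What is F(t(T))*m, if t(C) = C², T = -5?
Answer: 129500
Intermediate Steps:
F(K) = 14*K*(12 + K) (F(K) = 7*((K + K)*(K + 12)) = 7*((2*K)*(12 + K)) = 7*(2*K*(12 + K)) = 14*K*(12 + K))
m = 10 (m = 6 + 4 = 10)
F(t(T))*m = (14*(-5)²*(12 + (-5)²))*10 = (14*25*(12 + 25))*10 = (14*25*37)*10 = 12950*10 = 129500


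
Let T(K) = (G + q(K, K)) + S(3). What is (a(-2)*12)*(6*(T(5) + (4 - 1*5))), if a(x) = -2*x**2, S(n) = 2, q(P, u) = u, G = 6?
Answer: -6912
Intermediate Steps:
T(K) = 8 + K (T(K) = (6 + K) + 2 = 8 + K)
(a(-2)*12)*(6*(T(5) + (4 - 1*5))) = (-2*(-2)**2*12)*(6*((8 + 5) + (4 - 1*5))) = (-2*4*12)*(6*(13 + (4 - 5))) = (-8*12)*(6*(13 - 1)) = -576*12 = -96*72 = -6912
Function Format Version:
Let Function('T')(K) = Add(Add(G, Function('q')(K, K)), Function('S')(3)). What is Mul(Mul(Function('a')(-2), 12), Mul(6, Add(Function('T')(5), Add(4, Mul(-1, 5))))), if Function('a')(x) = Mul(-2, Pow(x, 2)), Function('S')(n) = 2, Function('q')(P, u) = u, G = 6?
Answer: -6912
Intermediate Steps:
Function('T')(K) = Add(8, K) (Function('T')(K) = Add(Add(6, K), 2) = Add(8, K))
Mul(Mul(Function('a')(-2), 12), Mul(6, Add(Function('T')(5), Add(4, Mul(-1, 5))))) = Mul(Mul(Mul(-2, Pow(-2, 2)), 12), Mul(6, Add(Add(8, 5), Add(4, Mul(-1, 5))))) = Mul(Mul(Mul(-2, 4), 12), Mul(6, Add(13, Add(4, -5)))) = Mul(Mul(-8, 12), Mul(6, Add(13, -1))) = Mul(-96, Mul(6, 12)) = Mul(-96, 72) = -6912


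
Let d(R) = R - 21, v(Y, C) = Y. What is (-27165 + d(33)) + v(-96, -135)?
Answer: -27249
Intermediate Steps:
d(R) = -21 + R
(-27165 + d(33)) + v(-96, -135) = (-27165 + (-21 + 33)) - 96 = (-27165 + 12) - 96 = -27153 - 96 = -27249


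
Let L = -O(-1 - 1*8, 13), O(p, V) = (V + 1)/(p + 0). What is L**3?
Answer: 2744/729 ≈ 3.7641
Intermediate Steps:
O(p, V) = (1 + V)/p
L = 14/9 (L = -(1 + 13)/(-1 - 1*8) = -14/(-1 - 8) = -14/(-9) = -(-1)*14/9 = -1*(-14/9) = 14/9 ≈ 1.5556)
L**3 = (14/9)**3 = 2744/729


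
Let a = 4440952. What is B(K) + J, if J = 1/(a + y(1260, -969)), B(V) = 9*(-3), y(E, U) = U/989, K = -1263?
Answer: -118586714104/4392100559 ≈ -27.000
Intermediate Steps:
y(E, U) = U/989 (y(E, U) = U*(1/989) = U/989)
B(V) = -27
J = 989/4392100559 (J = 1/(4440952 + (1/989)*(-969)) = 1/(4440952 - 969/989) = 1/(4392100559/989) = 989/4392100559 ≈ 2.2518e-7)
B(K) + J = -27 + 989/4392100559 = -118586714104/4392100559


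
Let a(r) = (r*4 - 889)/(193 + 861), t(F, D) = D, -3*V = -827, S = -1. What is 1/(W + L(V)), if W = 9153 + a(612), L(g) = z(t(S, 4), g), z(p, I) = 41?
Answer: 1054/9692035 ≈ 0.00010875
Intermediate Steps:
V = 827/3 (V = -⅓*(-827) = 827/3 ≈ 275.67)
a(r) = -889/1054 + 2*r/527 (a(r) = (4*r - 889)/1054 = (-889 + 4*r)*(1/1054) = -889/1054 + 2*r/527)
L(g) = 41
W = 9648821/1054 (W = 9153 + (-889/1054 + (2/527)*612) = 9153 + (-889/1054 + 72/31) = 9153 + 1559/1054 = 9648821/1054 ≈ 9154.5)
1/(W + L(V)) = 1/(9648821/1054 + 41) = 1/(9692035/1054) = 1054/9692035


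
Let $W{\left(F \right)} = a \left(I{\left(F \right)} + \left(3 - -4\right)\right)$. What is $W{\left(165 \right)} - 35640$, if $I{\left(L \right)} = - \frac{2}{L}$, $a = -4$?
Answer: $- \frac{5885212}{165} \approx -35668.0$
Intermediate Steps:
$W{\left(F \right)} = -28 + \frac{8}{F}$ ($W{\left(F \right)} = - 4 \left(- \frac{2}{F} + \left(3 - -4\right)\right) = - 4 \left(- \frac{2}{F} + \left(3 + 4\right)\right) = - 4 \left(- \frac{2}{F} + 7\right) = - 4 \left(7 - \frac{2}{F}\right) = -28 + \frac{8}{F}$)
$W{\left(165 \right)} - 35640 = \left(-28 + \frac{8}{165}\right) - 35640 = - \frac{4612}{165} - 35640 = - \frac{5885212}{165}$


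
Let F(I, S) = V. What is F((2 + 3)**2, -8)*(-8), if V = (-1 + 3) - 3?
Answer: 8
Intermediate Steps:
V = -1 (V = 2 - 3 = -1)
F(I, S) = -1
F((2 + 3)**2, -8)*(-8) = -1*(-8) = 8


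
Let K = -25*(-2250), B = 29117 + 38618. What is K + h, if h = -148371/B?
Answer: 200523441/3565 ≈ 56248.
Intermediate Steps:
B = 67735
K = 56250
h = -7809/3565 (h = -148371/67735 = -148371*1/67735 = -7809/3565 ≈ -2.1905)
K + h = 56250 - 7809/3565 = 200523441/3565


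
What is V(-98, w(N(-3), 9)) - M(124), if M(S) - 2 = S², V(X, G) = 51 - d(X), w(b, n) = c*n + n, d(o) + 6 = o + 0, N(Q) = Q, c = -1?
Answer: -15223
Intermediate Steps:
d(o) = -6 + o (d(o) = -6 + (o + 0) = -6 + o)
w(b, n) = 0 (w(b, n) = -n + n = 0)
V(X, G) = 57 - X (V(X, G) = 51 - (-6 + X) = 51 + (6 - X) = 57 - X)
M(S) = 2 + S²
V(-98, w(N(-3), 9)) - M(124) = (57 - 1*(-98)) - (2 + 124²) = (57 + 98) - (2 + 15376) = 155 - 1*15378 = 155 - 15378 = -15223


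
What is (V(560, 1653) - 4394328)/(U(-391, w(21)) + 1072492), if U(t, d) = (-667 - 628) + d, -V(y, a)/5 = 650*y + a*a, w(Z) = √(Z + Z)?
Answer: -21291511128481/1147463012767 + 19876373*√42/1147463012767 ≈ -18.555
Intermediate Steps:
w(Z) = √2*√Z (w(Z) = √(2*Z) = √2*√Z)
V(y, a) = -3250*y - 5*a² (V(y, a) = -5*(650*y + a*a) = -5*(650*y + a²) = -5*(a² + 650*y) = -3250*y - 5*a²)
U(t, d) = -1295 + d
(V(560, 1653) - 4394328)/(U(-391, w(21)) + 1072492) = ((-3250*560 - 5*1653²) - 4394328)/((-1295 + √2*√21) + 1072492) = ((-1820000 - 5*2732409) - 4394328)/((-1295 + √42) + 1072492) = ((-1820000 - 13662045) - 4394328)/(1071197 + √42) = (-15482045 - 4394328)/(1071197 + √42) = -19876373/(1071197 + √42)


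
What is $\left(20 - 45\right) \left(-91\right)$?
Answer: $2275$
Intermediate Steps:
$\left(20 - 45\right) \left(-91\right) = \left(-25\right) \left(-91\right) = 2275$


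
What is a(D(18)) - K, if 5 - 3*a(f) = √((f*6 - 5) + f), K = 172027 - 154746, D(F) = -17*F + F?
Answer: -51838/3 - I*√2021/3 ≈ -17279.0 - 14.985*I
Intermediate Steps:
D(F) = -16*F
K = 17281
a(f) = 5/3 - √(-5 + 7*f)/3 (a(f) = 5/3 - √((f*6 - 5) + f)/3 = 5/3 - √((6*f - 5) + f)/3 = 5/3 - √((-5 + 6*f) + f)/3 = 5/3 - √(-5 + 7*f)/3)
a(D(18)) - K = (5/3 - √(-5 + 7*(-16*18))/3) - 1*17281 = (5/3 - √(-5 + 7*(-288))/3) - 17281 = (5/3 - √(-5 - 2016)/3) - 17281 = (5/3 - I*√2021/3) - 17281 = -51838/3 - I*√2021/3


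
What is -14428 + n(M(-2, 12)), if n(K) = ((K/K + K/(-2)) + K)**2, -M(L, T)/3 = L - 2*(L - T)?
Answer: -12984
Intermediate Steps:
M(L, T) = -6*T + 3*L (M(L, T) = -3*(L - 2*(L - T)) = -3*(L + (-2*L + 2*T)) = -3*(-L + 2*T) = -6*T + 3*L)
n(K) = (1 + K/2)**2 (n(K) = ((1 + K*(-1/2)) + K)**2 = ((1 - K/2) + K)**2 = (1 + K/2)**2)
-14428 + n(M(-2, 12)) = -14428 + (2 + (-6*12 + 3*(-2)))**2/4 = -14428 + (2 + (-72 - 6))**2/4 = -14428 + (2 - 78)**2/4 = -14428 + (1/4)*(-76)**2 = -14428 + (1/4)*5776 = -14428 + 1444 = -12984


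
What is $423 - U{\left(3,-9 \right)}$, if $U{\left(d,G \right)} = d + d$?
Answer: $417$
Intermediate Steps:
$U{\left(d,G \right)} = 2 d$
$423 - U{\left(3,-9 \right)} = 423 - 2 \cdot 3 = 423 - 6 = 417$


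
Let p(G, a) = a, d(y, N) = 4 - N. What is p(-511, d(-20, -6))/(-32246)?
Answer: -5/16123 ≈ -0.00031012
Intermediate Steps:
p(-511, d(-20, -6))/(-32246) = (4 - 1*(-6))/(-32246) = (4 + 6)*(-1/32246) = 10*(-1/32246) = -5/16123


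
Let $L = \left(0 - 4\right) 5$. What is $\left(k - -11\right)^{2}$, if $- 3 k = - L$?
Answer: $\frac{169}{9} \approx 18.778$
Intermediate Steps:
$L = -20$ ($L = \left(0 - 4\right) 5 = \left(-4\right) 5 = -20$)
$k = - \frac{20}{3}$ ($k = - \frac{\left(-1\right) \left(-20\right)}{3} = \left(- \frac{1}{3}\right) 20 = - \frac{20}{3} \approx -6.6667$)
$\left(k - -11\right)^{2} = \left(- \frac{20}{3} - -11\right)^{2} = \left(- \frac{20}{3} + \left(-7 + 18\right)\right)^{2} = \left(- \frac{20}{3} + 11\right)^{2} = \left(\frac{13}{3}\right)^{2} = \frac{169}{9}$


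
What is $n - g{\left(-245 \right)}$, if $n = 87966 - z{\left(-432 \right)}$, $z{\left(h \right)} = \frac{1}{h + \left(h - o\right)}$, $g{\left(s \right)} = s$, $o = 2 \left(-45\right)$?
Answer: $\frac{68275315}{774} \approx 88211.0$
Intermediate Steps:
$o = -90$
$z{\left(h \right)} = \frac{1}{90 + 2 h}$ ($z{\left(h \right)} = \frac{1}{h + \left(h - -90\right)} = \frac{1}{h + \left(h + 90\right)} = \frac{1}{h + \left(90 + h\right)} = \frac{1}{90 + 2 h}$)
$n = \frac{68085685}{774}$ ($n = 87966 - \frac{1}{2 \left(45 - 432\right)} = 87966 - \frac{1}{2 \left(-387\right)} = 87966 - \frac{1}{2} \left(- \frac{1}{387}\right) = 87966 - - \frac{1}{774} = 87966 + \frac{1}{774} = \frac{68085685}{774} \approx 87966.0$)
$n - g{\left(-245 \right)} = \frac{68085685}{774} - -245 = \frac{68085685}{774} + 245 = \frac{68275315}{774}$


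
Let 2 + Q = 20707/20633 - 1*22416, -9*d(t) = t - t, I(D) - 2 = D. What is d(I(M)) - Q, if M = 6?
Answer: 462529887/20633 ≈ 22417.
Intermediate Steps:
I(D) = 2 + D
d(t) = 0 (d(t) = -(t - t)/9 = -⅑*0 = 0)
Q = -462529887/20633 (Q = -2 + (20707/20633 - 1*22416) = -2 + (20707*(1/20633) - 22416) = -2 + (20707/20633 - 22416) = -2 - 462488621/20633 = -462529887/20633 ≈ -22417.)
d(I(M)) - Q = 0 - 1*(-462529887/20633) = 0 + 462529887/20633 = 462529887/20633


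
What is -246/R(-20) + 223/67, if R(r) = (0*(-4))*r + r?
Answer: 10471/670 ≈ 15.628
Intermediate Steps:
R(r) = r (R(r) = 0*r + r = 0 + r = r)
-246/R(-20) + 223/67 = -246/(-20) + 223/67 = -246*(-1/20) + 223*(1/67) = 123/10 + 223/67 = 10471/670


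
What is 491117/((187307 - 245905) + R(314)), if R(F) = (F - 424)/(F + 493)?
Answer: -396331419/47288696 ≈ -8.3811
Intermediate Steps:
R(F) = (-424 + F)/(493 + F)
491117/((187307 - 245905) + R(314)) = 491117/((187307 - 245905) + (-424 + 314)/(493 + 314)) = 491117/(-58598 - 110/807) = 491117/(-47288696/807) = 491117*(-807/47288696) = -396331419/47288696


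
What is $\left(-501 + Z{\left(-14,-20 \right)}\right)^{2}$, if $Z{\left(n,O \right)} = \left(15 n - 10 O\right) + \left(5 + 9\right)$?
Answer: $247009$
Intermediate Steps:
$Z{\left(n,O \right)} = 14 - 10 O + 15 n$ ($Z{\left(n,O \right)} = \left(- 10 O + 15 n\right) + 14 = 14 - 10 O + 15 n$)
$\left(-501 + Z{\left(-14,-20 \right)}\right)^{2} = \left(-501 + \left(14 - -200 + 15 \left(-14\right)\right)\right)^{2} = \left(-501 + \left(14 + 200 - 210\right)\right)^{2} = \left(-501 + 4\right)^{2} = \left(-497\right)^{2} = 247009$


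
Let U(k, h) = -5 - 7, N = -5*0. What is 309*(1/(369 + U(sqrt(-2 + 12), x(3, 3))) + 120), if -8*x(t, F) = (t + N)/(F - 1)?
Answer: 4412623/119 ≈ 37081.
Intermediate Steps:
N = 0
x(t, F) = -t/(8*(-1 + F)) (x(t, F) = -(t + 0)/(8*(F - 1)) = -t/(8*(-1 + F)))
U(k, h) = -12
309*(1/(369 + U(sqrt(-2 + 12), x(3, 3))) + 120) = 309*(1/(369 - 12) + 120) = 309*(1/357 + 120) = 309*(42841/357) = 4412623/119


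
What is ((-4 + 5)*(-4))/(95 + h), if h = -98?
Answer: 4/3 ≈ 1.3333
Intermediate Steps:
((-4 + 5)*(-4))/(95 + h) = ((-4 + 5)*(-4))/(95 - 98) = (1*(-4))/(-3) = -4*(-⅓) = 4/3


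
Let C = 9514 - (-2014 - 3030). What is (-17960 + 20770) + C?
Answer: 17368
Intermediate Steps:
C = 14558 (C = 9514 - 1*(-5044) = 9514 + 5044 = 14558)
(-17960 + 20770) + C = (-17960 + 20770) + 14558 = 2810 + 14558 = 17368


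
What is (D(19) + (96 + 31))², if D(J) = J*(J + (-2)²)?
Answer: 318096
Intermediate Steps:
D(J) = J*(4 + J) (D(J) = J*(J + 4) = J*(4 + J))
(D(19) + (96 + 31))² = (19*(4 + 19) + (96 + 31))² = (19*23 + 127)² = (437 + 127)² = 564² = 318096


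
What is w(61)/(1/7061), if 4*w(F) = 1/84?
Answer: 7061/336 ≈ 21.015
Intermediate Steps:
w(F) = 1/336 (w(F) = (¼)/84 = (¼)*(1/84) = 1/336)
w(61)/(1/7061) = 1/(336*(1/7061)) = (1/336)*7061 = 7061/336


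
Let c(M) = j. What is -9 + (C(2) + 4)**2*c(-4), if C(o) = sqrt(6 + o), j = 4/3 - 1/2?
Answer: 11 + 40*sqrt(2)/3 ≈ 29.856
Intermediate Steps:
j = 5/6 (j = 4*(1/3) - 1*1/2 = 4/3 - 1/2 = 5/6 ≈ 0.83333)
c(M) = 5/6
-9 + (C(2) + 4)**2*c(-4) = -9 + (sqrt(6 + 2) + 4)**2*(5/6) = -9 + (sqrt(8) + 4)**2*(5/6) = -9 + (2*sqrt(2) + 4)**2*(5/6) = -9 + (4 + 2*sqrt(2))**2*(5/6) = -9 + 5*(4 + 2*sqrt(2))**2/6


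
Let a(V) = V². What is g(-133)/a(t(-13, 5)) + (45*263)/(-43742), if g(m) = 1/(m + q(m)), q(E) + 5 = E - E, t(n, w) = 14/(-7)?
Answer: -3288331/12072792 ≈ -0.27238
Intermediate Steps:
t(n, w) = -2 (t(n, w) = 14*(-⅐) = -2)
q(E) = -5 (q(E) = -5 + (E - E) = -5 + 0 = -5)
g(m) = 1/(-5 + m) (g(m) = 1/(m - 5) = 1/(-5 + m))
g(-133)/a(t(-13, 5)) + (45*263)/(-43742) = 1/((-5 - 133)*((-2)²)) + (45*263)/(-43742) = 1/(-138*4) + 11835*(-1/43742) = -1/138*¼ - 11835/43742 = -1/552 - 11835/43742 = -3288331/12072792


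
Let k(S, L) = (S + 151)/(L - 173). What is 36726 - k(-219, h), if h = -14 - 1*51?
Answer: 257080/7 ≈ 36726.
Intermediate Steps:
h = -65 (h = -14 - 51 = -65)
k(S, L) = (151 + S)/(-173 + L)
36726 - k(-219, h) = 36726 - (151 - 219)/(-173 - 65) = 36726 - (-68)/(-238) = 36726 - (-1)*(-68)/238 = 36726 - 1*2/7 = 36726 - 2/7 = 257080/7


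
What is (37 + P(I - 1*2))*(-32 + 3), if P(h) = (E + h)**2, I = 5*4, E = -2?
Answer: -8497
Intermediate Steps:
I = 20
P(h) = (-2 + h)**2
(37 + P(I - 1*2))*(-32 + 3) = (37 + (-2 + (20 - 1*2))**2)*(-32 + 3) = (37 + (-2 + (20 - 2))**2)*(-29) = (37 + (-2 + 18)**2)*(-29) = (37 + 16**2)*(-29) = (37 + 256)*(-29) = 293*(-29) = -8497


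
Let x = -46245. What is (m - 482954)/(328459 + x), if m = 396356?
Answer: -43299/141107 ≈ -0.30685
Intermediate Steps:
(m - 482954)/(328459 + x) = (396356 - 482954)/(328459 - 46245) = -86598/282214 = -86598*1/282214 = -43299/141107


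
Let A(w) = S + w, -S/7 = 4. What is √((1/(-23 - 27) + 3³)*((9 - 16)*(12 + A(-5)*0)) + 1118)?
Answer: 2*I*√7177/5 ≈ 33.887*I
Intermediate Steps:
S = -28 (S = -7*4 = -28)
A(w) = -28 + w
√((1/(-23 - 27) + 3³)*((9 - 16)*(12 + A(-5)*0)) + 1118) = √((1/(-23 - 27) + 3³)*((9 - 16)*(12 + (-28 - 5)*0)) + 1118) = √((1/(-50) + 27)*(-7*(12 - 33*0)) + 1118) = √((-1/50 + 27)*(-7*(12 + 0)) + 1118) = √(1349*(-7*12)/50 + 1118) = √((1349/50)*(-84) + 1118) = √(-56658/25 + 1118) = √(-28708/25) = 2*I*√7177/5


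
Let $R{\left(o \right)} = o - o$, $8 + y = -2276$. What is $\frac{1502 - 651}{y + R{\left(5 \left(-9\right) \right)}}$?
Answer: $- \frac{851}{2284} \approx -0.37259$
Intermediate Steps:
$y = -2284$ ($y = -8 - 2276 = -2284$)
$R{\left(o \right)} = 0$
$\frac{1502 - 651}{y + R{\left(5 \left(-9\right) \right)}} = \frac{1502 - 651}{-2284 + 0} = \frac{851}{-2284} = 851 \left(- \frac{1}{2284}\right) = - \frac{851}{2284}$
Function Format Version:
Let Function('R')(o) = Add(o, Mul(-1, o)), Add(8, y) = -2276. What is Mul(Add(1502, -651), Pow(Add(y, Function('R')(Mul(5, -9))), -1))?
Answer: Rational(-851, 2284) ≈ -0.37259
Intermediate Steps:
y = -2284 (y = Add(-8, -2276) = -2284)
Function('R')(o) = 0
Mul(Add(1502, -651), Pow(Add(y, Function('R')(Mul(5, -9))), -1)) = Mul(Add(1502, -651), Pow(Add(-2284, 0), -1)) = Mul(851, Pow(-2284, -1)) = Mul(851, Rational(-1, 2284)) = Rational(-851, 2284)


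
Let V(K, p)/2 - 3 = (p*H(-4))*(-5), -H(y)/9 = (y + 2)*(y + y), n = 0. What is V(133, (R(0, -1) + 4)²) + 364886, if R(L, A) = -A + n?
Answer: 400892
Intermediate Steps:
R(L, A) = -A (R(L, A) = -A + 0 = -A)
H(y) = -18*y*(2 + y) (H(y) = -9*(y + 2)*(y + y) = -9*(2 + y)*2*y = -18*y*(2 + y))
V(K, p) = 6 + 1440*p (V(K, p) = 6 + 2*((p*(-18*(-4)*(2 - 4)))*(-5)) = 6 + 2*((p*(-18*(-4)*(-2)))*(-5)) = 6 + 2*((p*(-144))*(-5)) = 6 + 2*(-144*p*(-5)) = 6 + 2*(720*p) = 6 + 1440*p)
V(133, (R(0, -1) + 4)²) + 364886 = (6 + 1440*(-1*(-1) + 4)²) + 364886 = (6 + 1440*(1 + 4)²) + 364886 = (6 + 1440*5²) + 364886 = (6 + 1440*25) + 364886 = (6 + 36000) + 364886 = 36006 + 364886 = 400892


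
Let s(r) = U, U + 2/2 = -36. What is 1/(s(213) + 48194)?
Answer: 1/48157 ≈ 2.0765e-5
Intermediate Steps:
U = -37 (U = -1 - 36 = -37)
s(r) = -37
1/(s(213) + 48194) = 1/(-37 + 48194) = 1/48157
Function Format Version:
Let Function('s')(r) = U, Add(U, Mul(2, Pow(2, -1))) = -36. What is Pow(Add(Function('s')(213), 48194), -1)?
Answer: Rational(1, 48157) ≈ 2.0765e-5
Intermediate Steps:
U = -37 (U = Add(-1, -36) = -37)
Function('s')(r) = -37
Pow(Add(Function('s')(213), 48194), -1) = Pow(Add(-37, 48194), -1) = Pow(48157, -1) = Rational(1, 48157)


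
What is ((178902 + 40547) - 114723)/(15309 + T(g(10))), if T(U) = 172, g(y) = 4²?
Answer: 104726/15481 ≈ 6.7648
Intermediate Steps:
g(y) = 16
((178902 + 40547) - 114723)/(15309 + T(g(10))) = ((178902 + 40547) - 114723)/(15309 + 172) = (219449 - 114723)/15481 = 104726*(1/15481) = 104726/15481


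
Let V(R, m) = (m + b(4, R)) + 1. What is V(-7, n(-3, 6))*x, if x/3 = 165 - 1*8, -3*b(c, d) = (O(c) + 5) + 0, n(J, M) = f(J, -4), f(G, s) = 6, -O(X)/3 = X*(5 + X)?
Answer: 19468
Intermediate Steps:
O(X) = -3*X*(5 + X)
n(J, M) = 6
b(c, d) = -5/3 + c*(5 + c) (b(c, d) = -((-3*c*(5 + c) + 5) + 0)/3 = -((5 - 3*c*(5 + c)) + 0)/3 = -(5 - 3*c*(5 + c))/3 = -5/3 + c*(5 + c))
x = 471 (x = 3*(165 - 1*8) = 3*(165 - 8) = 3*157 = 471)
V(R, m) = 106/3 + m (V(R, m) = (m + (-5/3 + 4*(5 + 4))) + 1 = (m + (-5/3 + 4*9)) + 1 = (m + (-5/3 + 36)) + 1 = (m + 103/3) + 1 = (103/3 + m) + 1 = 106/3 + m)
V(-7, n(-3, 6))*x = (106/3 + 6)*471 = (124/3)*471 = 19468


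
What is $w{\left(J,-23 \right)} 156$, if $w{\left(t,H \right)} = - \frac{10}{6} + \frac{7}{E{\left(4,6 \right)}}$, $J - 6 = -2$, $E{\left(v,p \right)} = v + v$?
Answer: $- \frac{247}{2} \approx -123.5$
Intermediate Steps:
$E{\left(v,p \right)} = 2 v$
$J = 4$ ($J = 6 - 2 = 4$)
$w{\left(t,H \right)} = - \frac{19}{24}$ ($w{\left(t,H \right)} = - \frac{10}{6} + \frac{7}{2 \cdot 4} = \left(-10\right) \frac{1}{6} + \frac{7}{8} = - \frac{5}{3} + 7 \cdot \frac{1}{8} = - \frac{5}{3} + \frac{7}{8} = - \frac{19}{24}$)
$w{\left(J,-23 \right)} 156 = \left(- \frac{19}{24}\right) 156 = - \frac{247}{2}$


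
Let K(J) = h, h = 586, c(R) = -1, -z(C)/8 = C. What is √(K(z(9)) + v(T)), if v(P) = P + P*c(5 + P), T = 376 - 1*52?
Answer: √586 ≈ 24.207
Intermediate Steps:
z(C) = -8*C
T = 324 (T = 376 - 52 = 324)
K(J) = 586
v(P) = 0 (v(P) = P + P*(-1) = P - P = 0)
√(K(z(9)) + v(T)) = √(586 + 0) = √586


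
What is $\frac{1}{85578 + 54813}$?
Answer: $\frac{1}{140391} \approx 7.123 \cdot 10^{-6}$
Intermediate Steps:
$\frac{1}{85578 + 54813} = \frac{1}{140391}$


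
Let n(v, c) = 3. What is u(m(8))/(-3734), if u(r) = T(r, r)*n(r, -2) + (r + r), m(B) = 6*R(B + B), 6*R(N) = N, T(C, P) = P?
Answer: -40/1867 ≈ -0.021425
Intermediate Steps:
R(N) = N/6
m(B) = 2*B (m(B) = 6*((B + B)/6) = 6*((2*B)/6) = 6*(B/3) = 2*B)
u(r) = 5*r (u(r) = r*3 + (r + r) = 3*r + 2*r = 5*r)
u(m(8))/(-3734) = (5*(2*8))/(-3734) = (5*16)*(-1/3734) = 80*(-1/3734) = -40/1867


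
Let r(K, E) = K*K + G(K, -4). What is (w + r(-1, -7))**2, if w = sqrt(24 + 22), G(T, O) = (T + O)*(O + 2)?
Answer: (11 + sqrt(46))**2 ≈ 316.21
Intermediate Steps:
G(T, O) = (2 + O)*(O + T) (G(T, O) = (O + T)*(2 + O) = (2 + O)*(O + T))
w = sqrt(46) ≈ 6.7823
r(K, E) = 8 + K**2 - 2*K (r(K, E) = K*K + ((-4)**2 + 2*(-4) + 2*K - 4*K) = K**2 + (16 - 8 + 2*K - 4*K) = K**2 + (8 - 2*K) = 8 + K**2 - 2*K)
(w + r(-1, -7))**2 = (sqrt(46) + (8 + (-1)**2 - 2*(-1)))**2 = (sqrt(46) + (8 + 1 + 2))**2 = (sqrt(46) + 11)**2 = (11 + sqrt(46))**2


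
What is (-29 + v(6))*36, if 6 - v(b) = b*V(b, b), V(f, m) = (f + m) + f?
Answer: -4716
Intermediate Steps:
V(f, m) = m + 2*f
v(b) = 6 - 3*b² (v(b) = 6 - b*(b + 2*b) = 6 - b*3*b = 6 - 3*b²)
(-29 + v(6))*36 = (-29 + (6 - 3*6²))*36 = (-29 + (6 - 3*36))*36 = (-29 + (6 - 108))*36 = (-29 - 102)*36 = -131*36 = -4716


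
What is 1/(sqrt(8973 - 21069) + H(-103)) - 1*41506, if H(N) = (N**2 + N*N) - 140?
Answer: -41506 + 1/(21078 + 24*I*sqrt(21)) ≈ -41506.0 - 2.4754e-7*I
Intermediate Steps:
H(N) = -140 + 2*N**2 (H(N) = (N**2 + N**2) - 140 = 2*N**2 - 140 = -140 + 2*N**2)
1/(sqrt(8973 - 21069) + H(-103)) - 1*41506 = 1/(sqrt(8973 - 21069) + (-140 + 2*(-103)**2)) - 1*41506 = 1/(sqrt(-12096) + (-140 + 2*10609)) - 41506 = 1/(24*I*sqrt(21) + (-140 + 21218)) - 41506 = 1/(24*I*sqrt(21) + 21078) - 41506 = 1/(21078 + 24*I*sqrt(21)) - 41506 = -41506 + 1/(21078 + 24*I*sqrt(21))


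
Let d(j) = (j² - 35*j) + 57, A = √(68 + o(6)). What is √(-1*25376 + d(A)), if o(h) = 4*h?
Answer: √(-25227 - 70*√23) ≈ 159.88*I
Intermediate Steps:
A = 2*√23 (A = √(68 + 4*6) = √(68 + 24) = √92 = 2*√23 ≈ 9.5917)
d(j) = 57 + j² - 35*j
√(-1*25376 + d(A)) = √(-1*25376 + (57 + (2*√23)² - 70*√23)) = √(-25376 + (57 + 92 - 70*√23)) = √(-25376 + (149 - 70*√23)) = √(-25227 - 70*√23)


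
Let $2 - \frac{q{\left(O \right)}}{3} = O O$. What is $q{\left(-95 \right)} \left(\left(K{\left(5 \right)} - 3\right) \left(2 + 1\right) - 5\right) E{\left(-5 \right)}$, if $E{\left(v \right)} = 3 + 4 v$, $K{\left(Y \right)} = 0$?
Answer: $-6442422$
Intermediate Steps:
$q{\left(O \right)} = 6 - 3 O^{2}$ ($q{\left(O \right)} = 6 - 3 O O = 6 - 3 O^{2}$)
$q{\left(-95 \right)} \left(\left(K{\left(5 \right)} - 3\right) \left(2 + 1\right) - 5\right) E{\left(-5 \right)} = \left(6 - 3 \left(-95\right)^{2}\right) \left(\left(0 - 3\right) \left(2 + 1\right) - 5\right) \left(3 + 4 \left(-5\right)\right) = \left(6 - 27075\right) \left(\left(-3\right) 3 - 5\right) \left(3 - 20\right) = \left(6 - 27075\right) \left(-9 - 5\right) \left(-17\right) = - 27069 \left(\left(-14\right) \left(-17\right)\right) = \left(-27069\right) 238 = -6442422$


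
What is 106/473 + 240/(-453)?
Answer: -21834/71423 ≈ -0.30570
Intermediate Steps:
106/473 + 240/(-453) = 106*(1/473) + 240*(-1/453) = 106/473 - 80/151 = -21834/71423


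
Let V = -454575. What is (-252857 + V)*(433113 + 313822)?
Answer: -528405720920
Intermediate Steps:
(-252857 + V)*(433113 + 313822) = (-252857 - 454575)*(433113 + 313822) = -707432*746935 = -528405720920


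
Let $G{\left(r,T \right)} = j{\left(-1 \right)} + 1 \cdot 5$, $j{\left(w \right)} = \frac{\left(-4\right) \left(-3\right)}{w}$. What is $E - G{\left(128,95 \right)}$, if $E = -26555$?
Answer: $-26548$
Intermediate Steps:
$j{\left(w \right)} = \frac{12}{w}$
$G{\left(r,T \right)} = -7$ ($G{\left(r,T \right)} = \frac{12}{-1} + 1 \cdot 5 = 12 \left(-1\right) + 5 = -12 + 5 = -7$)
$E - G{\left(128,95 \right)} = -26555 - -7 = -26555 + 7 = -26548$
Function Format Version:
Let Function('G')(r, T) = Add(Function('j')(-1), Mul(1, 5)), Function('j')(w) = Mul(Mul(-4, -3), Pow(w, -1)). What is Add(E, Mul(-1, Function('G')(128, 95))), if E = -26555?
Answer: -26548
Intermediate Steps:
Function('j')(w) = Mul(12, Pow(w, -1))
Function('G')(r, T) = -7 (Function('G')(r, T) = Add(Mul(12, Pow(-1, -1)), Mul(1, 5)) = Add(Mul(12, -1), 5) = Add(-12, 5) = -7)
Add(E, Mul(-1, Function('G')(128, 95))) = Add(-26555, Mul(-1, -7)) = Add(-26555, 7) = -26548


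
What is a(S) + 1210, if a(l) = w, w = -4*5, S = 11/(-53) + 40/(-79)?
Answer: 1190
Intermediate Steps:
S = -2989/4187 (S = 11*(-1/53) + 40*(-1/79) = -11/53 - 40/79 = -2989/4187 ≈ -0.71388)
w = -20
a(l) = -20
a(S) + 1210 = -20 + 1210 = 1190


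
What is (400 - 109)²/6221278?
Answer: 84681/6221278 ≈ 0.013612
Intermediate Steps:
(400 - 109)²/6221278 = 291²*(1/6221278) = 84681*(1/6221278) = 84681/6221278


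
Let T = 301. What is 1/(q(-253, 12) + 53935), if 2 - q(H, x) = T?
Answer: 1/53636 ≈ 1.8644e-5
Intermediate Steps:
q(H, x) = -299 (q(H, x) = 2 - 1*301 = 2 - 301 = -299)
1/(q(-253, 12) + 53935) = 1/(-299 + 53935) = 1/53636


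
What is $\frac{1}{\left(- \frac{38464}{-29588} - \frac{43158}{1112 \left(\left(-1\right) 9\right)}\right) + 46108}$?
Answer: $\frac{12338196}{568958787277} \approx 2.1686 \cdot 10^{-5}$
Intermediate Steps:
$\frac{1}{\left(- \frac{38464}{-29588} - \frac{43158}{1112 \left(\left(-1\right) 9\right)}\right) + 46108} = \frac{1}{\left(\left(-38464\right) \left(- \frac{1}{29588}\right) - \frac{43158}{1112 \left(-9\right)}\right) + 46108} = \frac{1}{\left(\frac{9616}{7397} - \frac{43158}{-10008}\right) + 46108} = \frac{1}{\left(\frac{9616}{7397} - - \frac{7193}{1668}\right) + 46108} = \frac{1}{\left(\frac{9616}{7397} + \frac{7193}{1668}\right) + 46108} = \frac{1}{\frac{69246109}{12338196} + 46108} = \frac{1}{\frac{568958787277}{12338196}} = \frac{12338196}{568958787277}$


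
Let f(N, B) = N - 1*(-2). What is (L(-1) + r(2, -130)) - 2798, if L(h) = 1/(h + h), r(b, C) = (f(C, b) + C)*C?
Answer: 61483/2 ≈ 30742.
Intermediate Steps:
f(N, B) = 2 + N (f(N, B) = N + 2 = 2 + N)
r(b, C) = C*(2 + 2*C) (r(b, C) = ((2 + C) + C)*C = (2 + 2*C)*C = C*(2 + 2*C))
L(h) = 1/(2*h)
(L(-1) + r(2, -130)) - 2798 = ((½)/(-1) + 2*(-130)*(1 - 130)) - 2798 = ((½)*(-1) + 2*(-130)*(-129)) - 2798 = (-½ + 33540) - 2798 = 67079/2 - 2798 = 61483/2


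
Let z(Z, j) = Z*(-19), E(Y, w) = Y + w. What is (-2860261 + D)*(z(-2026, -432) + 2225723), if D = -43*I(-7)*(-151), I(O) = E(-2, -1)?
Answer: -6520356263580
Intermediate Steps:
I(O) = -3 (I(O) = -2 - 1 = -3)
z(Z, j) = -19*Z
D = -19479 (D = -43*(-3)*(-151) = 129*(-151) = -19479)
(-2860261 + D)*(z(-2026, -432) + 2225723) = (-2860261 - 19479)*(-19*(-2026) + 2225723) = -2879740*(38494 + 2225723) = -2879740*2264217 = -6520356263580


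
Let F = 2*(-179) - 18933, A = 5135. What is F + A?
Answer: -14156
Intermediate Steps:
F = -19291 (F = -358 - 18933 = -19291)
F + A = -19291 + 5135 = -14156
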